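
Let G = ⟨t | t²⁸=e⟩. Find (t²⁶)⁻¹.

The order of (t²⁶) is 14 (smallest k with (t²⁶)ᵏ = e), so (t²⁶)⁻¹ = (t²⁶)¹³ = t².
Check: (t²⁶) · (t²) → (t²⁶) · t² = e, giving e as required.

Answer: t²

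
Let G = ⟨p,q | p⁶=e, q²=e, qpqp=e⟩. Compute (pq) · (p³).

Compute (pq) · (p³) by multiplying left to right and reducing via the relations at each step:
  (pq) · p³ = p⁴q

Answer: p⁴q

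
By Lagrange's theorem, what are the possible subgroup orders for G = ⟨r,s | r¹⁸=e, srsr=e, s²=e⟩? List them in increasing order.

|G| = 36 = 2² · 3². By Lagrange's theorem the order of any subgroup divides 36; the divisors of 36 are 1, 2, 3, 4, 6, 9, 12, 18, 36.

Answer: 1, 2, 3, 4, 6, 9, 12, 18, 36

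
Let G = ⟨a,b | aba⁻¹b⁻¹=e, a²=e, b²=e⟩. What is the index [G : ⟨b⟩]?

First find ord(b) by computing successive powers:
  b¹ = b, b² = e.
So |⟨b⟩| = ord(b) = 2. With |G| = 4, by Lagrange [G : ⟨b⟩] = 4/2 = 2.

Answer: 2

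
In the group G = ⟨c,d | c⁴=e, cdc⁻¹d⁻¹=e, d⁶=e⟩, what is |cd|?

Compute successive powers until reaching e:
  (cd)¹ = cd, (cd)² = c²d², (cd)³ = c³d³, (cd)⁴ = d⁴, (cd)⁵ = cd⁵, (cd)⁶ = c², (cd)⁷ = c³d, (cd)⁸ = d², (cd)⁹ = cd³, (cd)¹⁰ = c²d⁴, (cd)¹¹ = c³d⁵, (cd)¹² = e.
The smallest positive k with (cd)ᵏ = e is 12.

Answer: 12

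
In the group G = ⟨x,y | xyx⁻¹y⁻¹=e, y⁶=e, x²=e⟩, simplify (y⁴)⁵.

Compute successive powers of (y⁴), reducing at each step:
  (y⁴)²: (y⁴) · y⁴ = y²
  (y⁴)³: (y²) · y⁴ = e
  (y⁴)⁴: e · y⁴ = y⁴
  (y⁴)⁵: (y⁴) · y⁴ = y²

Answer: y²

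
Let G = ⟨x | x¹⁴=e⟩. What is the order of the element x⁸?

Compute successive powers until reaching e:
  (x⁸)¹ = x⁸, (x⁸)² = x², (x⁸)³ = x¹⁰, (x⁸)⁴ = x⁴, (x⁸)⁵ = x¹², (x⁸)⁶ = x⁶, (x⁸)⁷ = e.
The smallest positive k with (x⁸)ᵏ = e is 7.

Answer: 7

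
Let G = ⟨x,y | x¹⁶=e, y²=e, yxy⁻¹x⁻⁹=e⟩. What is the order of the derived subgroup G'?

G' = [G, G] is generated by all commutators. The generator-pair commutators are: [x, y] = x⁸.
The subgroup they normally generate is {e, x⁸}, of order 2.
Check: |G/G'| = 32/2 = 16 is the order of the abelianisation.

Answer: 2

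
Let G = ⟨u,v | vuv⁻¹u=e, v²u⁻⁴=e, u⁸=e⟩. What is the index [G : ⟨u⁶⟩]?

First find ord(u⁶) by computing successive powers:
  (u⁶)¹ = u⁶, (u⁶)² = u⁴, (u⁶)³ = u², (u⁶)⁴ = e.
So |⟨u⁶⟩| = ord(u⁶) = 4. With |G| = 16, by Lagrange [G : ⟨u⁶⟩] = 16/4 = 4.

Answer: 4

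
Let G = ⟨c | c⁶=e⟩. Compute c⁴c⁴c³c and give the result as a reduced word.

Multiply left to right, reducing at each step:
  (c⁴) · c⁴ = c²
  (c²) · c³ = c⁵
  (c⁵) · c = e

Answer: e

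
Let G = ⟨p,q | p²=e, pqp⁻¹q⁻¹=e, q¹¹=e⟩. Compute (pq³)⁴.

Compute successive powers of (pq³), reducing at each step:
  (pq³)²: (pq³) · p = q³;   (q³) · q³ = q⁶
  (pq³)³: (q⁶) · p = pq⁶;   (pq⁶) · q³ = pq⁹
  (pq³)⁴: (pq⁹) · p = q⁹;   (q⁹) · q³ = q

Answer: q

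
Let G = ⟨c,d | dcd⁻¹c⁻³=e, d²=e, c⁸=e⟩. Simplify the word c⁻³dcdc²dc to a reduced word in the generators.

Multiply left to right, reducing at each step:
  (c⁵) · d = c⁵d
  (c⁵d) · c = d
  d · d = e
  e · c² = c²
  (c²) · d = c²d
  (c²d) · c = c⁵d

Answer: c⁵d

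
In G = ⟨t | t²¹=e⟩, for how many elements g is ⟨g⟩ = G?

G is cyclic of order 21. An element generates G iff its order is 21, and a cyclic group of order 21 has exactly φ(21) = 12 such elements.

Answer: 12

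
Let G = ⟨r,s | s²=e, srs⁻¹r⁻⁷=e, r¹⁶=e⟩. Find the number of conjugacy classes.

The conjugacy classes (representative and size) are:
  [e] (size 1), [r] (size 2), [r¹⁴] (size 2), [r³] (size 2), [r⁴] (size 2), [r¹⁰] (size 2), [r⁸] (size 1), [r⁹] (size 2), [r¹¹] (size 2), [r¹⁰s] (size 8), [rs] (size 8).
Class equation: 1 + 2 + 2 + 2 + 2 + 2 + 1 + 2 + 2 + 8 + 8 = 32 = |G|. So G has 11 conjugacy classes.

Answer: 11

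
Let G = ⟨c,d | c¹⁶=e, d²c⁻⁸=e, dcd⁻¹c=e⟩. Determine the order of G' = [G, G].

G' = [G, G] is generated by all commutators. The generator-pair commutators are: [c, d] = c².
The subgroup they normally generate is {e, c², c⁴, c⁶, c⁸, c¹⁰, c¹², c¹⁴}, of order 8.
Check: |G/G'| = 32/8 = 4 is the order of the abelianisation.

Answer: 8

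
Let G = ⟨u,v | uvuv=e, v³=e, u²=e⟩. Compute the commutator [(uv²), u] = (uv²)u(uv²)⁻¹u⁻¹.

[(uv²), u] = (uv²)·u·(uv²)⁻¹·u⁻¹.
  (uv²) · u = v
  v · (uv²) = uv
  (uv) · u = v²

Answer: v²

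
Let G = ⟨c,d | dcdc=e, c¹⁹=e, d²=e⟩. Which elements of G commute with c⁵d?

⟨c⁵d⟩ ⊆ C_G(c⁵d) since powers of c⁵d commute with c⁵d; so |C_G(c⁵d)| ≥ |⟨c⁵d⟩| = 2.
By orbit–stabilizer, |C_G(c⁵d)| = |G| / |conj. class of c⁵d| = 38 / 19 = 2.
The 2 elements commuting with c⁵d are {e, c⁵d}.

Answer: {e, c⁵d}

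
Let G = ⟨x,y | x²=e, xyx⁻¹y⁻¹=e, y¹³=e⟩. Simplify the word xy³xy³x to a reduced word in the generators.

Multiply left to right, reducing at each step:
  x · y³ = xy³
  (xy³) · x = y³
  (y³) · y³ = y⁶
  (y⁶) · x = xy⁶

Answer: xy⁶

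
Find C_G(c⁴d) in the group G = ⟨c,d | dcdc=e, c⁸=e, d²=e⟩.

⟨c⁴d⟩ ⊆ C_G(c⁴d) since powers of c⁴d commute with c⁴d; so |C_G(c⁴d)| ≥ |⟨c⁴d⟩| = 2.
By orbit–stabilizer, |C_G(c⁴d)| = |G| / |conj. class of c⁴d| = 16 / 4 = 4.
The 4 elements commuting with c⁴d are {e, c⁴, d, c⁴d}.

Answer: {e, c⁴, d, c⁴d}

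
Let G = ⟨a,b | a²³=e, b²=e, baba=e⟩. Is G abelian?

a·b = ab but b·a = a²²b, so a·b ≠ b·a and G is not abelian.

Answer: No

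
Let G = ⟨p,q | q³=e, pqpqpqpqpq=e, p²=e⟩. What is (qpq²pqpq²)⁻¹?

The order of (qpq²pqpq²) is 2 (smallest k with (qpq²pqpq²)ᵏ = e), so (qpq²pqpq²)⁻¹ = (qpq²pqpq²)¹ = qpq²pqpq².
Check: (qpq²pqpq²) · (qpq²pqpq²) → (qpq²pqpq²) · q = qpq²pqp;   (qpq²pqp) · p = qpq²pq;   (qpq²pq) · q² = qpq²p;   (qpq²p) · p = qpq²;   (qpq²) · q = qp;   (qp) · p = q;   q · q² = e, giving e as required.

Answer: qpq²pqpq²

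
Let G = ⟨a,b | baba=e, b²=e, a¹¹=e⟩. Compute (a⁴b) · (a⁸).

Compute (a⁴b) · (a⁸) by multiplying left to right and reducing via the relations at each step:
  (a⁴b) · a⁸ = a⁷b

Answer: a⁷b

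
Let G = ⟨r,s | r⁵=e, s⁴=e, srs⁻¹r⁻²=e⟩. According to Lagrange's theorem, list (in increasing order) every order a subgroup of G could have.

|G| = 20 = 2² · 5. By Lagrange's theorem the order of any subgroup divides 20; the divisors of 20 are 1, 2, 4, 5, 10, 20.

Answer: 1, 2, 4, 5, 10, 20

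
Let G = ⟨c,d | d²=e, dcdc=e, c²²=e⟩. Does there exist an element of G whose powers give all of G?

Every cyclic group is abelian. But c·d = cd while d·c = c²¹d, so c·d ≠ d·c and G is not abelian. Hence G is not cyclic.

Answer: No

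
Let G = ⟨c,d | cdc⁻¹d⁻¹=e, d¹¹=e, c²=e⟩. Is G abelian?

Each pair of generators commutes: c·d = cd = d·c. Since the generators pairwise commute, every element of G commutes with every other, so G is abelian.

Answer: Yes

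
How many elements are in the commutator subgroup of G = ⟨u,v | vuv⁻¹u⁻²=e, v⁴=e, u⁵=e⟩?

G' = [G, G] is generated by all commutators. The generator-pair commutators are: [u, v] = u⁴.
The subgroup they normally generate is {e, u, u², u³, u⁴}, of order 5.
Check: |G/G'| = 20/5 = 4 is the order of the abelianisation.

Answer: 5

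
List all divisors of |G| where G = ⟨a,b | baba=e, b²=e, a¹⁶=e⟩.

|G| = 32 = 2⁵. By Lagrange's theorem the order of any subgroup divides 32; the divisors of 32 are 1, 2, 4, 8, 16, 32.

Answer: 1, 2, 4, 8, 16, 32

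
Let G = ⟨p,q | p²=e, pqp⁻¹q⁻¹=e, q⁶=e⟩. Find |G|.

Enumerate words in the generators, reducing via the relations: the distinct elements are
  {e, p, q, pq, q², q³, q⁴, q⁵, pq², pq³, pq⁴, pq⁵}.
No further products give new elements, so |G| = 12.

Answer: 12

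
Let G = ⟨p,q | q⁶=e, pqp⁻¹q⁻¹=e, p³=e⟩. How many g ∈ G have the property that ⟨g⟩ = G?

⟨g⟩ = G would require ord(g) = |G| = 18, but the maximum element order in G is 6 < 18. So G is not cyclic and no single element generates it: the count is 0.

Answer: 0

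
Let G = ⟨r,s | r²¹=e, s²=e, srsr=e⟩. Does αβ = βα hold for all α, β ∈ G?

r·s = rs but s·r = r²⁰s, so r·s ≠ s·r and G is not abelian.

Answer: No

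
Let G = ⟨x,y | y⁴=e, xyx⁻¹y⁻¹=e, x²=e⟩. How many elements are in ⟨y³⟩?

|⟨y³⟩| equals the order of y³. Compute successive powers until reaching e:
  (y³)¹ = y³, (y³)² = y², (y³)³ = y, (y³)⁴ = e.
The smallest positive k with (y³)ᵏ = e is 4, so |⟨y³⟩| = 4.

Answer: 4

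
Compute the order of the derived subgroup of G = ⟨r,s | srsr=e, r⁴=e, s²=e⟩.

G' = [G, G] is generated by all commutators. The generator-pair commutators are: [r, s] = r².
The subgroup they normally generate is {e, r²}, of order 2.
Check: |G/G'| = 8/2 = 4 is the order of the abelianisation.

Answer: 2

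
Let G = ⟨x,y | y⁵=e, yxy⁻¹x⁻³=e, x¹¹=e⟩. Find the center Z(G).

An element z ∈ Z(G) iff z commutes with every generator.
For example e is central: e·x = x = x·e; e·y = y = y·e.
Whereas x ∉ Z(G) since x·y = xy ≠ x³y = y·x.
Checking each of the 55 elements this way gives Z(G) = {e}, of order 1.

Answer: {e}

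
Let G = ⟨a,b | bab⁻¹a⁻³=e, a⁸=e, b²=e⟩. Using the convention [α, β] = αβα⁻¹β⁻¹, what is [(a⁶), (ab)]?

[(a⁶), (ab)] = (a⁶)·(ab)·(a⁶)⁻¹·(ab)⁻¹.
  (a⁶) · (ab) = a⁷b
  (a⁷b) · (a²) = a⁵b
  (a⁵b) · (a⁵b) = a⁴

Answer: a⁴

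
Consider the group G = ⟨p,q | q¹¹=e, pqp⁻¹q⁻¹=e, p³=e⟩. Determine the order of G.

Enumerate words in the generators, reducing via the relations: the distinct elements are
  {e, p, q, pq, p², q², q³, q⁴, q⁵, q⁶, q⁷, q⁸, q⁹, pq², pq³, pq⁴, pq⁵, pq⁶, pq⁷, pq⁸, pq⁹, p²q, q¹⁰, pq¹⁰, p²q², p²q³, p²q⁴, p²q⁵, p²q⁶, p²q⁷, p²q⁸, p²q⁹, p²q¹⁰}.
No further products give new elements, so |G| = 33.

Answer: 33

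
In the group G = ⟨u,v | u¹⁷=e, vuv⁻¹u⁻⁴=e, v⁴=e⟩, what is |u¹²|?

Compute successive powers until reaching e:
  (u¹²)¹ = u¹², (u¹²)² = u⁷, (u¹²)³ = u², (u¹²)⁴ = u¹⁴, (u¹²)⁵ = u⁹, (u¹²)⁶ = u⁴, (u¹²)⁷ = u¹⁶, (u¹²)⁸ = u¹¹, (u¹²)⁹ = u⁶, (u¹²)¹⁰ = u, (u¹²)¹¹ = u¹³, (u¹²)¹² = u⁸, (u¹²)¹³ = u³, (u¹²)¹⁴ = u¹⁵, (u¹²)¹⁵ = u¹⁰, (u¹²)¹⁶ = u⁵, (u¹²)¹⁷ = e.
The smallest positive k with (u¹²)ᵏ = e is 17.

Answer: 17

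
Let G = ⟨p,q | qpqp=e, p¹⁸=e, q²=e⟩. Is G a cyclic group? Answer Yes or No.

Every cyclic group is abelian. But p·q = pq while q·p = p¹⁷q, so p·q ≠ q·p and G is not abelian. Hence G is not cyclic.

Answer: No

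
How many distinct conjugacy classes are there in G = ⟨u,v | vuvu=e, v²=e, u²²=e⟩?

The conjugacy classes (representative and size) are:
  [e] (size 1), [u] (size 2), [u²] (size 2), [u¹⁹] (size 2), [u⁴] (size 2), [u⁵] (size 2), [u⁶] (size 2), [u⁷] (size 2), [u⁸] (size 2), [u¹³] (size 2), [u¹⁰] (size 2), [u¹¹] (size 1), [u⁶v] (size 11), [uv] (size 11).
Class equation: 1 + 2 + 2 + 2 + 2 + 2 + 2 + 2 + 2 + 2 + 2 + 1 + 11 + 11 = 44 = |G|. So G has 14 conjugacy classes.

Answer: 14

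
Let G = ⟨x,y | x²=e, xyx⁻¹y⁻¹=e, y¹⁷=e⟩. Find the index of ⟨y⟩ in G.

First find ord(y) by computing successive powers:
  y¹ = y, y² = y², y³ = y³, y⁴ = y⁴, y⁵ = y⁵, y⁶ = y⁶, y⁷ = y⁷, y⁸ = y⁸, y⁹ = y⁹, y¹⁰ = y¹⁰, y¹¹ = y¹¹, y¹² = y¹², y¹³ = y¹³, y¹⁴ = y¹⁴, y¹⁵ = y¹⁵, y¹⁶ = y¹⁶, y¹⁷ = e.
So |⟨y⟩| = ord(y) = 17. With |G| = 34, by Lagrange [G : ⟨y⟩] = 34/17 = 2.

Answer: 2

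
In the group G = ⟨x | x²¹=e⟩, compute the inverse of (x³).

The order of (x³) is 7 (smallest k with (x³)ᵏ = e), so (x³)⁻¹ = (x³)⁶ = x¹⁸.
Check: (x³) · (x¹⁸) → (x³) · x¹⁸ = e, giving e as required.

Answer: x¹⁸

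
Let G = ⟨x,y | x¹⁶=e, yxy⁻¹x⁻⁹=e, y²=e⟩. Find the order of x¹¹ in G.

Compute successive powers until reaching e:
  (x¹¹)¹ = x¹¹, (x¹¹)² = x⁶, (x¹¹)³ = x, (x¹¹)⁴ = x¹², (x¹¹)⁵ = x⁷, (x¹¹)⁶ = x², (x¹¹)⁷ = x¹³, (x¹¹)⁸ = x⁸, (x¹¹)⁹ = x³, (x¹¹)¹⁰ = x¹⁴, (x¹¹)¹¹ = x⁹, (x¹¹)¹² = x⁴, (x¹¹)¹³ = x¹⁵, (x¹¹)¹⁴ = x¹⁰, (x¹¹)¹⁵ = x⁵, (x¹¹)¹⁶ = e.
The smallest positive k with (x¹¹)ᵏ = e is 16.

Answer: 16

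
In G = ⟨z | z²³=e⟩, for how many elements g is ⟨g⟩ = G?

G is cyclic of order 23. An element generates G iff its order is 23, and a cyclic group of order 23 has exactly φ(23) = 22 such elements.

Answer: 22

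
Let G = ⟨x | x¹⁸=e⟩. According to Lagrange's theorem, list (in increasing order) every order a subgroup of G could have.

|G| = 18 = 2 · 3². By Lagrange's theorem the order of any subgroup divides 18; the divisors of 18 are 1, 2, 3, 6, 9, 18.

Answer: 1, 2, 3, 6, 9, 18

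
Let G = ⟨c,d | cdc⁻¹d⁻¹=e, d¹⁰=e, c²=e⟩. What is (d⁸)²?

Compute successive powers of (d⁸), reducing at each step:
  (d⁸)²: (d⁸) · d⁸ = d⁶

Answer: d⁶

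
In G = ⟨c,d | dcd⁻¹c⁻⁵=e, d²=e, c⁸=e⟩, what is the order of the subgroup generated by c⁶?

|⟨c⁶⟩| equals the order of c⁶. Compute successive powers until reaching e:
  (c⁶)¹ = c⁶, (c⁶)² = c⁴, (c⁶)³ = c², (c⁶)⁴ = e.
The smallest positive k with (c⁶)ᵏ = e is 4, so |⟨c⁶⟩| = 4.

Answer: 4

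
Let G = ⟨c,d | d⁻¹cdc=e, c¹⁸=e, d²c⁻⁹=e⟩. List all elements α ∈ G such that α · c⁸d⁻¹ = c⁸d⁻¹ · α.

⟨c⁸d⁻¹⟩ ⊆ C_G(c⁸d⁻¹) since powers of c⁸d⁻¹ commute with c⁸d⁻¹; so |C_G(c⁸d⁻¹)| ≥ |⟨c⁸d⁻¹⟩| = 4.
By orbit–stabilizer, |C_G(c⁸d⁻¹)| = |G| / |conj. class of c⁸d⁻¹| = 36 / 9 = 4.
The 4 elements commuting with c⁸d⁻¹ are {e, c⁹, c⁸d, c⁸d⁻¹}.

Answer: {e, c⁹, c⁸d, c⁸d⁻¹}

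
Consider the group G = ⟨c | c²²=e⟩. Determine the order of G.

G is generated by a single element, so G is cyclic. The relator gives c²² = e and no smaller power is forced to be e, so the 22 powers {c, e, c², c³, c⁴, c⁵, c⁶, c⁷, c⁸, c⁹, c²¹, c²⁰, c¹², c¹³, c¹¹, c¹⁰, c¹⁴, c¹⁵, c¹⁶, c¹⁷, c¹⁸, c¹⁹} are distinct. Hence |G| = 22.

Answer: 22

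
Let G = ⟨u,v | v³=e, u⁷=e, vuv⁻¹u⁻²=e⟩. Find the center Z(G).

An element z ∈ Z(G) iff z commutes with every generator.
For example e is central: e·u = u = u·e; e·v = v = v·e.
Whereas u ∉ Z(G) since u·v = uv ≠ u²v = v·u.
Checking each of the 21 elements this way gives Z(G) = {e}, of order 1.

Answer: {e}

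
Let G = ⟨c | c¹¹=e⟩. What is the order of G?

G is generated by a single element, so G is cyclic. The relator gives c¹¹ = e and no smaller power is forced to be e, so the 11 powers {c, e, c², c³, c⁴, c⁵, c⁶, c⁷, c⁸, c⁹, c¹⁰} are distinct. Hence |G| = 11.

Answer: 11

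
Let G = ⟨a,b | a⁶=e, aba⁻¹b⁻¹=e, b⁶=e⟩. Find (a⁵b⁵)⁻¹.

The order of (a⁵b⁵) is 6 (smallest k with (a⁵b⁵)ᵏ = e), so (a⁵b⁵)⁻¹ = (a⁵b⁵)⁵ = ab.
Check: (a⁵b⁵) · (ab) → (a⁵b⁵) · a = b⁵;   (b⁵) · b = e, giving e as required.

Answer: ab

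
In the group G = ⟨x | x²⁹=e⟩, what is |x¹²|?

Compute successive powers until reaching e:
  (x¹²)¹ = x¹², (x¹²)² = x²⁴, (x¹²)³ = x⁷, (x¹²)⁴ = x¹⁹, (x¹²)⁵ = x², (x¹²)⁶ = x¹⁴, (x¹²)⁷ = x²⁶, (x¹²)⁸ = x⁹, (x¹²)⁹ = x²¹, (x¹²)¹⁰ = x⁴, (x¹²)¹¹ = x¹⁶, (x¹²)¹² = x²⁸, (x¹²)¹³ = x¹¹, (x¹²)¹⁴ = x²³, (x¹²)¹⁵ = x⁶, (x¹²)¹⁶ = x¹⁸, (x¹²)¹⁷ = x, (x¹²)¹⁸ = x¹³, (x¹²)¹⁹ = x²⁵, (x¹²)²⁰ = x⁸, (x¹²)²¹ = x²⁰, (x¹²)²² = x³, (x¹²)²³ = x¹⁵, (x¹²)²⁴ = x²⁷, (x¹²)²⁵ = x¹⁰, (x¹²)²⁶ = x²², (x¹²)²⁷ = x⁵, (x¹²)²⁸ = x¹⁷, (x¹²)²⁹ = e.
The smallest positive k with (x¹²)ᵏ = e is 29.

Answer: 29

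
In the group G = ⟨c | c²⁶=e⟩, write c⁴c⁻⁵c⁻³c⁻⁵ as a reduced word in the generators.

Multiply left to right, reducing at each step:
  (c⁴) · c⁻⁵ = c²⁵
  (c²⁵) · c⁻³ = c²²
  (c²²) · c⁻⁵ = c¹⁷

Answer: c¹⁷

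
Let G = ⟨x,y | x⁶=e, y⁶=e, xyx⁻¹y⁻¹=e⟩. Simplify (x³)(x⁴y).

Compute (x³) · (x⁴y) by multiplying left to right and reducing via the relations at each step:
  (x³) · x⁴ = x
  x · y = xy

Answer: xy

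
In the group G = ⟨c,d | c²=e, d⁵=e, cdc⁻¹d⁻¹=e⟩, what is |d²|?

Compute successive powers until reaching e:
  (d²)¹ = d², (d²)² = d⁴, (d²)³ = d, (d²)⁴ = d³, (d²)⁵ = e.
The smallest positive k with (d²)ᵏ = e is 5.

Answer: 5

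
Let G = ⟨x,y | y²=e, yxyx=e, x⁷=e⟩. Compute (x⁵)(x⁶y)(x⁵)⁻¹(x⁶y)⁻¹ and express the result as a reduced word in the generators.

[(x⁵), (x⁶y)] = (x⁵)·(x⁶y)·(x⁵)⁻¹·(x⁶y)⁻¹.
  (x⁵) · (x⁶y) = x⁴y
  (x⁴y) · (x²) = x²y
  (x²y) · (x⁶y) = x³

Answer: x³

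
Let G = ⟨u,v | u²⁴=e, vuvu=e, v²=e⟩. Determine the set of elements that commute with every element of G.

An element z ∈ Z(G) iff z commutes with every generator.
For example u¹² is central: (u¹²)·u = u¹³ = u·(u¹²); (u¹²)·v = u¹²v = v·(u¹²).
Whereas u ∉ Z(G) since u·v = uv ≠ u²³v = v·u.
Checking each of the 48 elements this way gives Z(G) = {e, u¹²}, of order 2.

Answer: {e, u¹²}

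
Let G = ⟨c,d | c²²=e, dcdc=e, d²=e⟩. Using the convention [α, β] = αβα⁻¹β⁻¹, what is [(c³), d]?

[(c³), d] = (c³)·d·(c³)⁻¹·d⁻¹.
  (c³) · d = c³d
  (c³d) · (c¹⁹) = c⁶d
  (c⁶d) · d = c⁶

Answer: c⁶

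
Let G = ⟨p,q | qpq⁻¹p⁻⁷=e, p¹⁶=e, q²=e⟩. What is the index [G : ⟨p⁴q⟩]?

First find ord(p⁴q) by computing successive powers:
  (p⁴q)¹ = p⁴q, (p⁴q)² = e.
So |⟨p⁴q⟩| = ord(p⁴q) = 2. With |G| = 32, by Lagrange [G : ⟨p⁴q⟩] = 32/2 = 16.

Answer: 16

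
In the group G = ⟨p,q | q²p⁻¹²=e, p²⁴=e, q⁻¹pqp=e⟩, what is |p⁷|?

Compute successive powers until reaching e:
  (p⁷)¹ = p⁷, (p⁷)² = p¹⁴, (p⁷)³ = p²¹, (p⁷)⁴ = p⁴, (p⁷)⁵ = p¹¹, (p⁷)⁶ = p¹⁸, (p⁷)⁷ = p, (p⁷)⁸ = p⁸, (p⁷)⁹ = p¹⁵, (p⁷)¹⁰ = p²², (p⁷)¹¹ = p⁵, (p⁷)¹² = p¹², (p⁷)¹³ = p¹⁹, (p⁷)¹⁴ = p², (p⁷)¹⁵ = p⁹, (p⁷)¹⁶ = p¹⁶, (p⁷)¹⁷ = p²³, (p⁷)¹⁸ = p⁶, (p⁷)¹⁹ = p¹³, (p⁷)²⁰ = p²⁰, (p⁷)²¹ = p³, (p⁷)²² = p¹⁰, (p⁷)²³ = p¹⁷, (p⁷)²⁴ = e.
The smallest positive k with (p⁷)ᵏ = e is 24.

Answer: 24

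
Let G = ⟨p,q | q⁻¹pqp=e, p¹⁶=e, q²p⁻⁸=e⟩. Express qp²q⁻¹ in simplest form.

Multiply left to right, reducing at each step:
  q · p² = p⁶q⁻¹
  (p⁶q⁻¹) · q⁻¹ = p¹⁴

Answer: p¹⁴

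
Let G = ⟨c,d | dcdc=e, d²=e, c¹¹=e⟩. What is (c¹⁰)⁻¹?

The order of (c¹⁰) is 11 (smallest k with (c¹⁰)ᵏ = e), so (c¹⁰)⁻¹ = (c¹⁰)¹⁰ = c.
Check: (c¹⁰) · c → (c¹⁰) · c = e, giving e as required.

Answer: c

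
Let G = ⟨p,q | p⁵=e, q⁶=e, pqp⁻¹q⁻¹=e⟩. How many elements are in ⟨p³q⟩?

|⟨p³q⟩| equals the order of p³q. Compute successive powers until reaching e:
  (p³q)¹ = p³q, (p³q)² = pq², (p³q)³ = p⁴q³, (p³q)⁴ = p²q⁴, (p³q)⁵ = q⁵, (p³q)⁶ = p³, (p³q)⁷ = pq, (p³q)⁸ = p⁴q², (p³q)⁹ = p²q³, (p³q)¹⁰ = q⁴, (p³q)¹¹ = p³q⁵, (p³q)¹² = p, (p³q)¹³ = p⁴q, (p³q)¹⁴ = p²q², (p³q)¹⁵ = q³, (p³q)¹⁶ = p³q⁴, (p³q)¹⁷ = pq⁵, (p³q)¹⁸ = p⁴, (p³q)¹⁹ = p²q, (p³q)²⁰ = q², (p³q)²¹ = p³q³, (p³q)²² = pq⁴, (p³q)²³ = p⁴q⁵, (p³q)²⁴ = p², (p³q)²⁵ = q, (p³q)²⁶ = p³q², (p³q)²⁷ = pq³, (p³q)²⁸ = p⁴q⁴, (p³q)²⁹ = p²q⁵, (p³q)³⁰ = e.
The smallest positive k with (p³q)ᵏ = e is 30, so |⟨p³q⟩| = 30.

Answer: 30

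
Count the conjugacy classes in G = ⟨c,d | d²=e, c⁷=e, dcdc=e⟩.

The conjugacy classes (representative and size) are:
  [e] (size 1), [c⁶] (size 2), [c⁵] (size 2), [c⁴] (size 2), [cd] (size 7).
Class equation: 1 + 2 + 2 + 2 + 7 = 14 = |G|. So G has 5 conjugacy classes.

Answer: 5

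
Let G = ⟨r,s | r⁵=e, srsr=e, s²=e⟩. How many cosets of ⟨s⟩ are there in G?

First find ord(s) by computing successive powers:
  s¹ = s, s² = e.
So |⟨s⟩| = ord(s) = 2. With |G| = 10, by Lagrange [G : ⟨s⟩] = 10/2 = 5.

Answer: 5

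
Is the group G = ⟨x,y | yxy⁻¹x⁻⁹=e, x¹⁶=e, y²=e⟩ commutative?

x·y = xy but y·x = x⁹y, so x·y ≠ y·x and G is not abelian.

Answer: No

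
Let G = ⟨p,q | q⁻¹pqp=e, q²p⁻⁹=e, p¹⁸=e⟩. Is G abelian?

p·q = pq but q·p = p⁸q⁻¹, so p·q ≠ q·p and G is not abelian.

Answer: No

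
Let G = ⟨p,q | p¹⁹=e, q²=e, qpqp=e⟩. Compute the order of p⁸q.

Compute successive powers until reaching e:
  (p⁸q)¹ = p⁸q, (p⁸q)² = e.
The smallest positive k with (p⁸q)ᵏ = e is 2.

Answer: 2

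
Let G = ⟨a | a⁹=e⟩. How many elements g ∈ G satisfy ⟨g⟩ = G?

G is cyclic of order 9. An element generates G iff its order is 9, and a cyclic group of order 9 has exactly φ(9) = 6 such elements.

Answer: 6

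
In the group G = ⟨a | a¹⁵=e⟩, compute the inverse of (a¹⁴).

The order of (a¹⁴) is 15 (smallest k with (a¹⁴)ᵏ = e), so (a¹⁴)⁻¹ = (a¹⁴)¹⁴ = a.
Check: (a¹⁴) · a → (a¹⁴) · a = e, giving e as required.

Answer: a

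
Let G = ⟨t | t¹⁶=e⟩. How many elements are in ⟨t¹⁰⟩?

|⟨t¹⁰⟩| equals the order of t¹⁰. Compute successive powers until reaching e:
  (t¹⁰)¹ = t¹⁰, (t¹⁰)² = t⁴, (t¹⁰)³ = t¹⁴, (t¹⁰)⁴ = t⁸, (t¹⁰)⁵ = t², (t¹⁰)⁶ = t¹², (t¹⁰)⁷ = t⁶, (t¹⁰)⁸ = e.
The smallest positive k with (t¹⁰)ᵏ = e is 8, so |⟨t¹⁰⟩| = 8.

Answer: 8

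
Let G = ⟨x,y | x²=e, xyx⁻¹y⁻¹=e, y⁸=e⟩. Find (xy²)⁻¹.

The order of (xy²) is 4 (smallest k with (xy²)ᵏ = e), so (xy²)⁻¹ = (xy²)³ = xy⁶.
Check: (xy²) · (xy⁶) → (xy²) · x = y²;   (y²) · y⁶ = e, giving e as required.

Answer: xy⁶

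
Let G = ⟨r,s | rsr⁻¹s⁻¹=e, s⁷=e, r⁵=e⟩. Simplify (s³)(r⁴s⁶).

Compute (s³) · (r⁴s⁶) by multiplying left to right and reducing via the relations at each step:
  (s³) · r⁴ = r⁴s³
  (r⁴s³) · s⁶ = r⁴s²

Answer: r⁴s²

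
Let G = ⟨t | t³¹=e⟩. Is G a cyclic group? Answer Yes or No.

|G| = 31. The element t has order 31 (its powers give 31 distinct elements), so ⟨t⟩ = G and G is cyclic.

Answer: Yes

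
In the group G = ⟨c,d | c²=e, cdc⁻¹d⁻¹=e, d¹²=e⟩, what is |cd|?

Compute successive powers until reaching e:
  (cd)¹ = cd, (cd)² = d², (cd)³ = cd³, (cd)⁴ = d⁴, (cd)⁵ = cd⁵, (cd)⁶ = d⁶, (cd)⁷ = cd⁷, (cd)⁸ = d⁸, (cd)⁹ = cd⁹, (cd)¹⁰ = d¹⁰, (cd)¹¹ = cd¹¹, (cd)¹² = e.
The smallest positive k with (cd)ᵏ = e is 12.

Answer: 12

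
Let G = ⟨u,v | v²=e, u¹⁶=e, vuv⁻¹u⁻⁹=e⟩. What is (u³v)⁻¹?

The order of (u³v) is 16 (smallest k with (u³v)ᵏ = e), so (u³v)⁻¹ = (u³v)¹⁵ = u⁵v.
Check: (u³v) · (u⁵v) → (u³v) · u⁵ = v;   v · v = e, giving e as required.

Answer: u⁵v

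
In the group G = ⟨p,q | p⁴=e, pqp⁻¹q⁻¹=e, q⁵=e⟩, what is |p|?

Compute successive powers until reaching e:
  p¹ = p, p² = p², p³ = p³, p⁴ = e.
The smallest positive k with pᵏ = e is 4.

Answer: 4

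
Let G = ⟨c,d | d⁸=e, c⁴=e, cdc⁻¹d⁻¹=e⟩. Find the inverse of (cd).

The order of (cd) is 8 (smallest k with (cd)ᵏ = e), so (cd)⁻¹ = (cd)⁷ = c³d⁷.
Check: (cd) · (c³d⁷) → (cd) · c³ = d;   d · d⁷ = e, giving e as required.

Answer: c³d⁷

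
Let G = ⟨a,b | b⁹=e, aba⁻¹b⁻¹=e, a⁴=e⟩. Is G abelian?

Each pair of generators commutes: a·b = ab = b·a. Since the generators pairwise commute, every element of G commutes with every other, so G is abelian.

Answer: Yes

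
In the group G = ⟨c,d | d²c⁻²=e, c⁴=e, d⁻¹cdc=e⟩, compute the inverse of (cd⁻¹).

The order of (cd⁻¹) is 4 (smallest k with (cd⁻¹)ᵏ = e), so (cd⁻¹)⁻¹ = (cd⁻¹)³ = cd.
Check: (cd⁻¹) · (cd) → (cd⁻¹) · c = d⁻¹;   (d⁻¹) · d = e, giving e as required.

Answer: cd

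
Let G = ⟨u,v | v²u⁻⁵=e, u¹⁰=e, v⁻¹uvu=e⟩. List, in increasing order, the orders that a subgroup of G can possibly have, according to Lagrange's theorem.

|G| = 20 = 2² · 5. By Lagrange's theorem the order of any subgroup divides 20; the divisors of 20 are 1, 2, 4, 5, 10, 20.

Answer: 1, 2, 4, 5, 10, 20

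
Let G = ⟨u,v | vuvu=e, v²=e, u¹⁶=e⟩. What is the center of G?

An element z ∈ Z(G) iff z commutes with every generator.
For example u⁸ is central: (u⁸)·u = u⁹ = u·(u⁸); (u⁸)·v = u⁸v = v·(u⁸).
Whereas u ∉ Z(G) since u·v = uv ≠ u¹⁵v = v·u.
Checking each of the 32 elements this way gives Z(G) = {e, u⁸}, of order 2.

Answer: {e, u⁸}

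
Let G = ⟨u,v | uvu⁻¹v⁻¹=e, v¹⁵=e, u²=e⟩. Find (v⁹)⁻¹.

The order of (v⁹) is 5 (smallest k with (v⁹)ᵏ = e), so (v⁹)⁻¹ = (v⁹)⁴ = v⁶.
Check: (v⁹) · (v⁶) → (v⁹) · v⁶ = e, giving e as required.

Answer: v⁶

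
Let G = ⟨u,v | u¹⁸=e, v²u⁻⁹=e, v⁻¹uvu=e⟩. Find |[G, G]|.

G' = [G, G] is generated by all commutators. The generator-pair commutators are: [u, v] = u².
The subgroup they normally generate is {e, u², u⁴, u⁶, u⁸, u¹⁰, u¹², u¹⁴, u¹⁶}, of order 9.
Check: |G/G'| = 36/9 = 4 is the order of the abelianisation.

Answer: 9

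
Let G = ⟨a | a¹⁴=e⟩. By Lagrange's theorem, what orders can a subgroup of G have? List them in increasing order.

|G| = 14 = 2 · 7. By Lagrange's theorem the order of any subgroup divides 14; the divisors of 14 are 1, 2, 7, 14.

Answer: 1, 2, 7, 14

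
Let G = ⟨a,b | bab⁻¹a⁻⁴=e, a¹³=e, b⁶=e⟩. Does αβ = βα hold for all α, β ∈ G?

a·b = ab but b·a = a⁴b, so a·b ≠ b·a and G is not abelian.

Answer: No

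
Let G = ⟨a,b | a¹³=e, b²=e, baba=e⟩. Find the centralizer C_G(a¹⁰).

⟨a¹⁰⟩ ⊆ C_G(a¹⁰) since powers of a¹⁰ commute with a¹⁰; so |C_G(a¹⁰)| ≥ |⟨a¹⁰⟩| = 13.
By orbit–stabilizer, |C_G(a¹⁰)| = |G| / |conj. class of a¹⁰| = 26 / 2 = 13.
The 13 elements commuting with a¹⁰ are {e, a, a², a³, a⁴, a⁵, a⁶, a⁷, a⁸, a⁹, a¹⁰, a¹¹, a¹²}.

Answer: {e, a, a², a³, a⁴, a⁵, a⁶, a⁷, a⁸, a⁹, a¹⁰, a¹¹, a¹²}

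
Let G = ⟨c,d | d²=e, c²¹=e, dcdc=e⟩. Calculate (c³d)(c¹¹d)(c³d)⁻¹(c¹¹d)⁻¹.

[(c³d), (c¹¹d)] = (c³d)·(c¹¹d)·(c³d)⁻¹·(c¹¹d)⁻¹.
  (c³d) · (c¹¹d) = c¹³
  (c¹³) · (c³d) = c¹⁶d
  (c¹⁶d) · (c¹¹d) = c⁵

Answer: c⁵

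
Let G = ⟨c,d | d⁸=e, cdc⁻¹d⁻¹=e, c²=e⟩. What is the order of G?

Enumerate words in the generators, reducing via the relations: the distinct elements are
  {c, d, e, cd, d², d³, d⁴, d⁵, d⁶, d⁷, cd², cd³, cd⁴, cd⁵, cd⁶, cd⁷}.
No further products give new elements, so |G| = 16.

Answer: 16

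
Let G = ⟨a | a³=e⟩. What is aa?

Compute a · a by multiplying left to right and reducing via the relations at each step:
  a · a = a²

Answer: a²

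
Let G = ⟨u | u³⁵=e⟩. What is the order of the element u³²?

Compute successive powers until reaching e:
  (u³²)¹ = u³², (u³²)² = u²⁹, (u³²)³ = u²⁶, (u³²)⁴ = u²³, (u³²)⁵ = u²⁰, (u³²)⁶ = u¹⁷, (u³²)⁷ = u¹⁴, (u³²)⁸ = u¹¹, (u³²)⁹ = u⁸, (u³²)¹⁰ = u⁵, (u³²)¹¹ = u², (u³²)¹² = u³⁴, (u³²)¹³ = u³¹, (u³²)¹⁴ = u²⁸, (u³²)¹⁵ = u²⁵, (u³²)¹⁶ = u²², (u³²)¹⁷ = u¹⁹, (u³²)¹⁸ = u¹⁶, (u³²)¹⁹ = u¹³, (u³²)²⁰ = u¹⁰, (u³²)²¹ = u⁷, (u³²)²² = u⁴, (u³²)²³ = u, (u³²)²⁴ = u³³, (u³²)²⁵ = u³⁰, (u³²)²⁶ = u²⁷, (u³²)²⁷ = u²⁴, (u³²)²⁸ = u²¹, (u³²)²⁹ = u¹⁸, (u³²)³⁰ = u¹⁵, (u³²)³¹ = u¹², (u³²)³² = u⁹, (u³²)³³ = u⁶, (u³²)³⁴ = u³, (u³²)³⁵ = e.
The smallest positive k with (u³²)ᵏ = e is 35.

Answer: 35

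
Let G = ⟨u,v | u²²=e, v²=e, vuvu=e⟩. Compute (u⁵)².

Compute successive powers of (u⁵), reducing at each step:
  (u⁵)²: (u⁵) · u⁵ = u¹⁰

Answer: u¹⁰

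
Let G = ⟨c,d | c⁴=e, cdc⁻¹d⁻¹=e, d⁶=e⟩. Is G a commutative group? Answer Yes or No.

Each pair of generators commutes: c·d = cd = d·c. Since the generators pairwise commute, every element of G commutes with every other, so G is abelian.

Answer: Yes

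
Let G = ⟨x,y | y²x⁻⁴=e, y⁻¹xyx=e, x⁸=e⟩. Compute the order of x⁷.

Compute successive powers until reaching e:
  (x⁷)¹ = x⁷, (x⁷)² = x⁶, (x⁷)³ = x⁵, (x⁷)⁴ = x⁴, (x⁷)⁵ = x³, (x⁷)⁶ = x², (x⁷)⁷ = x, (x⁷)⁸ = e.
The smallest positive k with (x⁷)ᵏ = e is 8.

Answer: 8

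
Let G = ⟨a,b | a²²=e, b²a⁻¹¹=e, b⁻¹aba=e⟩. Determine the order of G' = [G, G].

G' = [G, G] is generated by all commutators. The generator-pair commutators are: [a, b] = a².
The subgroup they normally generate is {e, a², a⁴, a⁶, a⁸, a¹⁰, a¹², a¹⁴, a¹⁶, a¹⁸, a²⁰}, of order 11.
Check: |G/G'| = 44/11 = 4 is the order of the abelianisation.

Answer: 11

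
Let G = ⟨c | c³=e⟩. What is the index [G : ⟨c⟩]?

First find ord(c) by computing successive powers:
  c¹ = c, c² = c², c³ = e.
So |⟨c⟩| = ord(c) = 3. With |G| = 3, by Lagrange [G : ⟨c⟩] = 3/3 = 1.

Answer: 1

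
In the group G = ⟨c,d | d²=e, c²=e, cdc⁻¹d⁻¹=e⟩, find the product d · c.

Compute d · c by multiplying left to right and reducing via the relations at each step:
  d · c = cd

Answer: cd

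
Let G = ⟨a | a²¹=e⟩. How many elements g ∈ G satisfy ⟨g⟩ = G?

G is cyclic of order 21. An element generates G iff its order is 21, and a cyclic group of order 21 has exactly φ(21) = 12 such elements.

Answer: 12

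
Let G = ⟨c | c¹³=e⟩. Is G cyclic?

|G| = 13. The element c has order 13 (its powers give 13 distinct elements), so ⟨c⟩ = G and G is cyclic.

Answer: Yes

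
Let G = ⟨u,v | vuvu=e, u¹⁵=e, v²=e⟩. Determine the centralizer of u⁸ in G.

⟨u⁸⟩ ⊆ C_G(u⁸) since powers of u⁸ commute with u⁸; so |C_G(u⁸)| ≥ |⟨u⁸⟩| = 15.
By orbit–stabilizer, |C_G(u⁸)| = |G| / |conj. class of u⁸| = 30 / 2 = 15.
The 15 elements commuting with u⁸ are {e, u, u², u³, u⁴, u⁵, u⁶, u⁷, u⁸, u⁹, u¹⁰, u¹¹, u¹², u¹³, u¹⁴}.

Answer: {e, u, u², u³, u⁴, u⁵, u⁶, u⁷, u⁸, u⁹, u¹⁰, u¹¹, u¹², u¹³, u¹⁴}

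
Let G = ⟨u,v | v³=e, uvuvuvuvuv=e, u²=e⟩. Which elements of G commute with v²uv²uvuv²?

⟨v²uv²uvuv²⟩ ⊆ C_G(v²uv²uvuv²) since powers of v²uv²uvuv² commute with v²uv²uvuv²; so |C_G(v²uv²uvuv²)| ≥ |⟨v²uv²uvuv²⟩| = 3.
By orbit–stabilizer, |C_G(v²uv²uvuv²)| = |G| / |conj. class of v²uv²uvuv²| = 60 / 20 = 3.
The 3 elements commuting with v²uv²uvuv² are {e, v²uv²uvuv², vuv²uvuv}.

Answer: {e, v²uv²uvuv², vuv²uvuv}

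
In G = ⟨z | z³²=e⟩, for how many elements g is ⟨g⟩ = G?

G is cyclic of order 32. An element generates G iff its order is 32, and a cyclic group of order 32 has exactly φ(32) = 16 such elements.

Answer: 16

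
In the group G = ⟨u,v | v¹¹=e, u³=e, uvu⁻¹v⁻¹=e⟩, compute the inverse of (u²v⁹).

The order of (u²v⁹) is 33 (smallest k with (u²v⁹)ᵏ = e), so (u²v⁹)⁻¹ = (u²v⁹)³² = uv².
Check: (u²v⁹) · (uv²) → (u²v⁹) · u = v⁹;   (v⁹) · v² = e, giving e as required.

Answer: uv²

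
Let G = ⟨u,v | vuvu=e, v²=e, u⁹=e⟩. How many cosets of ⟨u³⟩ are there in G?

First find ord(u³) by computing successive powers:
  (u³)¹ = u³, (u³)² = u⁶, (u³)³ = e.
So |⟨u³⟩| = ord(u³) = 3. With |G| = 18, by Lagrange [G : ⟨u³⟩] = 18/3 = 6.

Answer: 6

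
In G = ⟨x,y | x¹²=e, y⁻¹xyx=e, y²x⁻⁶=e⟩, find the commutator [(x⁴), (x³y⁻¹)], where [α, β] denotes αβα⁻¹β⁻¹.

[(x⁴), (x³y⁻¹)] = (x⁴)·(x³y⁻¹)·(x⁴)⁻¹·(x³y⁻¹)⁻¹.
  (x⁴) · (x³y⁻¹) = xy
  (xy) · (x⁸) = x⁵y
  (x⁵y) · (x³y) = x⁸

Answer: x⁸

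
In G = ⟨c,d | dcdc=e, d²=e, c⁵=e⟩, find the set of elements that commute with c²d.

⟨c²d⟩ ⊆ C_G(c²d) since powers of c²d commute with c²d; so |C_G(c²d)| ≥ |⟨c²d⟩| = 2.
By orbit–stabilizer, |C_G(c²d)| = |G| / |conj. class of c²d| = 10 / 5 = 2.
The 2 elements commuting with c²d are {e, c²d}.

Answer: {e, c²d}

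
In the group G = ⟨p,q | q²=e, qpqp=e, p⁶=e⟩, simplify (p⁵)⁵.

Compute successive powers of (p⁵), reducing at each step:
  (p⁵)²: (p⁵) · p⁵ = p⁴
  (p⁵)³: (p⁴) · p⁵ = p³
  (p⁵)⁴: (p³) · p⁵ = p²
  (p⁵)⁵: (p²) · p⁵ = p

Answer: p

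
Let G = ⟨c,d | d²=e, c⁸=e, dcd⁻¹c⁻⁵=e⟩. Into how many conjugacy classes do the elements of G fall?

The conjugacy classes (representative and size) are:
  [e] (size 1), [c⁵] (size 2), [c²] (size 1), [c⁷] (size 2), [c⁴] (size 1), [c⁶] (size 1), [d] (size 2), [c⁵d] (size 2), [c²d] (size 2), [c³d] (size 2).
Class equation: 1 + 2 + 1 + 2 + 1 + 1 + 2 + 2 + 2 + 2 = 16 = |G|. So G has 10 conjugacy classes.

Answer: 10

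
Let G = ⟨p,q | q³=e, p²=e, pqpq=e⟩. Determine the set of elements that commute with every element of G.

An element z ∈ Z(G) iff z commutes with every generator.
For example e is central: e·p = p = p·e; e·q = q = q·e.
Whereas p ∉ Z(G) since p·q = pq ≠ pq² = q·p.
Checking each of the 6 elements this way gives Z(G) = {e}, of order 1.

Answer: {e}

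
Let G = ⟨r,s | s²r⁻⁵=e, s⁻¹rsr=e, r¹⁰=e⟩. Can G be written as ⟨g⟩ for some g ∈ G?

Every cyclic group is abelian. But r·s = rs while s·r = r⁴s⁻¹, so r·s ≠ s·r and G is not abelian. Hence G is not cyclic.

Answer: No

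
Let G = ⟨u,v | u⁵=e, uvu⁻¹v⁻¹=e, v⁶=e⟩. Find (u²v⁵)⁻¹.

The order of (u²v⁵) is 30 (smallest k with (u²v⁵)ᵏ = e), so (u²v⁵)⁻¹ = (u²v⁵)²⁹ = u³v.
Check: (u²v⁵) · (u³v) → (u²v⁵) · u³ = v⁵;   (v⁵) · v = e, giving e as required.

Answer: u³v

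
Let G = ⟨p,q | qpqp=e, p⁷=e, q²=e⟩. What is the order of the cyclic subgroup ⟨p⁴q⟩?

|⟨p⁴q⟩| equals the order of p⁴q. Compute successive powers until reaching e:
  (p⁴q)¹ = p⁴q, (p⁴q)² = e.
The smallest positive k with (p⁴q)ᵏ = e is 2, so |⟨p⁴q⟩| = 2.

Answer: 2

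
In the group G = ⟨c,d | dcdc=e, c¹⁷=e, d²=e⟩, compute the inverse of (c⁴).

The order of (c⁴) is 17 (smallest k with (c⁴)ᵏ = e), so (c⁴)⁻¹ = (c⁴)¹⁶ = c¹³.
Check: (c⁴) · (c¹³) → (c⁴) · c¹³ = e, giving e as required.

Answer: c¹³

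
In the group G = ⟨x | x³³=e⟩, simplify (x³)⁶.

Compute successive powers of (x³), reducing at each step:
  (x³)²: (x³) · x³ = x⁶
  (x³)³: (x⁶) · x³ = x⁹
  (x³)⁴: (x⁹) · x³ = x¹²
  (x³)⁵: (x¹²) · x³ = x¹⁵
  (x³)⁶: (x¹⁵) · x³ = x¹⁸

Answer: x¹⁸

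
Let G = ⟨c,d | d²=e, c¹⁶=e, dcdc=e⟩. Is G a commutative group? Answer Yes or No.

c·d = cd but d·c = c¹⁵d, so c·d ≠ d·c and G is not abelian.

Answer: No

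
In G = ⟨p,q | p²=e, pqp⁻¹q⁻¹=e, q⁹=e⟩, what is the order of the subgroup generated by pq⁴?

|⟨pq⁴⟩| equals the order of pq⁴. Compute successive powers until reaching e:
  (pq⁴)¹ = pq⁴, (pq⁴)² = q⁸, (pq⁴)³ = pq³, (pq⁴)⁴ = q⁷, (pq⁴)⁵ = pq², (pq⁴)⁶ = q⁶, (pq⁴)⁷ = pq, (pq⁴)⁸ = q⁵, (pq⁴)⁹ = p, (pq⁴)¹⁰ = q⁴, (pq⁴)¹¹ = pq⁸, (pq⁴)¹² = q³, (pq⁴)¹³ = pq⁷, (pq⁴)¹⁴ = q², (pq⁴)¹⁵ = pq⁶, (pq⁴)¹⁶ = q, (pq⁴)¹⁷ = pq⁵, (pq⁴)¹⁸ = e.
The smallest positive k with (pq⁴)ᵏ = e is 18, so |⟨pq⁴⟩| = 18.

Answer: 18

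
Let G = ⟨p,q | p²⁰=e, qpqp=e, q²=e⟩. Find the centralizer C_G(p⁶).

⟨p⁶⟩ ⊆ C_G(p⁶) since powers of p⁶ commute with p⁶; so |C_G(p⁶)| ≥ |⟨p⁶⟩| = 10.
By orbit–stabilizer, |C_G(p⁶)| = |G| / |conj. class of p⁶| = 40 / 2 = 20.
The 20 elements commuting with p⁶ are {e, p, p², p³, p⁴, p⁵, p⁶, p⁷, p⁸, p⁹, p¹⁰, p¹¹, p¹², p¹³, p¹⁴, p¹⁵, p¹⁶, p¹⁷, p¹⁸, p¹⁹}.

Answer: {e, p, p², p³, p⁴, p⁵, p⁶, p⁷, p⁸, p⁹, p¹⁰, p¹¹, p¹², p¹³, p¹⁴, p¹⁵, p¹⁶, p¹⁷, p¹⁸, p¹⁹}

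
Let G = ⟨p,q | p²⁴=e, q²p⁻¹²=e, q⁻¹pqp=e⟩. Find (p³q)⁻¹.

The order of (p³q) is 4 (smallest k with (p³q)ᵏ = e), so (p³q)⁻¹ = (p³q)³ = p³q⁻¹.
Check: (p³q) · (p³q⁻¹) → (p³q) · p³ = q;   q · q⁻¹ = e, giving e as required.

Answer: p³q⁻¹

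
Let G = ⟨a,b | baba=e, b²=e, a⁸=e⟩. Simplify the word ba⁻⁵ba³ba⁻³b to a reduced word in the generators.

Multiply left to right, reducing at each step:
  b · a⁻⁵ = a⁵b
  (a⁵b) · b = a⁵
  (a⁵) · a³ = e
  e · b = b
  b · a⁻³ = a³b
  (a³b) · b = a³

Answer: a³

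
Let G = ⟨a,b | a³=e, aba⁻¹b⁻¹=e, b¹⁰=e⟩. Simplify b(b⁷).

Compute b · (b⁷) by multiplying left to right and reducing via the relations at each step:
  b · b⁷ = b⁸

Answer: b⁸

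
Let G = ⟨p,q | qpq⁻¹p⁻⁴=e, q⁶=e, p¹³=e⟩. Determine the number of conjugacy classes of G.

The conjugacy classes (representative and size) are:
  [e] (size 1), [p⁴] (size 6), [p¹¹] (size 6), [p⁷q] (size 13), [p⁸q²] (size 13), [p¹²q³] (size 13), [p⁵q⁴] (size 13), [p¹¹q⁵] (size 13).
Class equation: 1 + 6 + 6 + 13 + 13 + 13 + 13 + 13 = 78 = |G|. So G has 8 conjugacy classes.

Answer: 8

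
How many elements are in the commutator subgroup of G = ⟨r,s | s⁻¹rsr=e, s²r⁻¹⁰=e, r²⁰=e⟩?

G' = [G, G] is generated by all commutators. The generator-pair commutators are: [r, s] = r².
The subgroup they normally generate is {e, r², r⁴, r⁶, r⁸, r¹⁰, r¹², r¹⁴, r¹⁶, r¹⁸}, of order 10.
Check: |G/G'| = 40/10 = 4 is the order of the abelianisation.

Answer: 10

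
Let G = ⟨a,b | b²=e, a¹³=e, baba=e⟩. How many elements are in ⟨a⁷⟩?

|⟨a⁷⟩| equals the order of a⁷. Compute successive powers until reaching e:
  (a⁷)¹ = a⁷, (a⁷)² = a, (a⁷)³ = a⁸, (a⁷)⁴ = a², (a⁷)⁵ = a⁹, (a⁷)⁶ = a³, (a⁷)⁷ = a¹⁰, (a⁷)⁸ = a⁴, (a⁷)⁹ = a¹¹, (a⁷)¹⁰ = a⁵, (a⁷)¹¹ = a¹², (a⁷)¹² = a⁶, (a⁷)¹³ = e.
The smallest positive k with (a⁷)ᵏ = e is 13, so |⟨a⁷⟩| = 13.

Answer: 13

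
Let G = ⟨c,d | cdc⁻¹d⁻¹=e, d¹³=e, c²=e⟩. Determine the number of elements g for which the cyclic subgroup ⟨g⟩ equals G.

G is cyclic of order 26. An element generates G iff its order is 26, and a cyclic group of order 26 has exactly φ(26) = 12 such elements.

Answer: 12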